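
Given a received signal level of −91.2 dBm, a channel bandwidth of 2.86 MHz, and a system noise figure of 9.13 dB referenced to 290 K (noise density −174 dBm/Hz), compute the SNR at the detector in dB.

Noise floor: N = −174 + 10 log₁₀(B) + NF
10 log₁₀(2.86×10⁶) = 64.56 dB
N = −174 + 64.56 + 9.13 = −100.31 dBm
SNR = P_sig − N = −91.2 − (−100.31) = 9.11 dB → 9.1 dB

9.1 dB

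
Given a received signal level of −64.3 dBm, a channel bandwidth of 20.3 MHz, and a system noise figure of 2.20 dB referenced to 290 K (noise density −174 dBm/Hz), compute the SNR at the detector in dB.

34.4 dB

Noise floor: N = −174 + 10 log₁₀(B) + NF
10 log₁₀(2.03×10⁷) = 73.07 dB
N = −174 + 73.07 + 2.20 = −98.73 dBm
SNR = P_sig − N = −64.3 − (−98.73) = 34.43 dB → 34.4 dB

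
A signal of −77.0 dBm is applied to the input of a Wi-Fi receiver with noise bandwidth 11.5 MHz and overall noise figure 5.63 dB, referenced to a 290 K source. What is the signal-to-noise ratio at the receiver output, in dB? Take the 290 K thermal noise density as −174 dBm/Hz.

Noise floor: N = −174 + 10 log₁₀(B) + NF
10 log₁₀(1.15×10⁷) = 70.61 dB
N = −174 + 70.61 + 5.63 = −97.76 dBm
SNR = P_sig − N = −77.0 − (−97.76) = 20.76 dB → 20.8 dB

20.8 dB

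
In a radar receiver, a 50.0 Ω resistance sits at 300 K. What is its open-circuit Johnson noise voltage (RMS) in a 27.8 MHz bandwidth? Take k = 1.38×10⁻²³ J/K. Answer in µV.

V_n = √(4kTRB)
4kTRB = 4 × 1.38×10⁻²³ × 300 × 5.00×10¹ × 2.78×10⁷ = 2.30×10⁻¹¹ V²
V_n = √(2.30×10⁻¹¹) = 4.80×10⁻⁶ V = 4.80 µV

4.80 µV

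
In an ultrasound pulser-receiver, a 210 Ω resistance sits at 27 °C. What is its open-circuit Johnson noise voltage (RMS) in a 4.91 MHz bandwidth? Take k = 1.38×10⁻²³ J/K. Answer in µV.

T = 27 °C + 273.15 = 300.15 K
V_n = √(4kTRB)
4kTRB = 4 × 1.38×10⁻²³ × 300.15 × 2.10×10² × 4.91×10⁶ = 1.71×10⁻¹¹ V²
V_n = √(1.71×10⁻¹¹) = 4.13×10⁻⁶ V = 4.13 µV

4.13 µV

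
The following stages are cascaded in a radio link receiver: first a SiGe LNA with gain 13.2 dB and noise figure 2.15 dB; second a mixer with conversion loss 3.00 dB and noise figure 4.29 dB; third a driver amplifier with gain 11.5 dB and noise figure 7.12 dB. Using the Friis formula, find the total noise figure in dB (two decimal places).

3.26 dB

Convert to linear (a loss of L dB is a gain of −L dB): F_i = 10^(NF_i/10), G_i = 10^(G_i,dB/10)
  Stage 1: F_1 = 10^(2.15/10) = 1.641, G_1 = 10^(13.2/10) = 20.89
  Stage 2: F_2 = 10^(4.29/10) = 2.685, G_2 = 10^(−3.00/10) = 0.5012
  Stage 3: F_3 = 10^(7.12/10) = 5.152, G_3 = 10^(11.5/10) = 14.13
Friis cascade:
  F = 1.641 + (2.685 − 1)/20.89 + (5.152 − 1)/10.47 = 2.118
NF = 10 log₁₀(2.118) = 3.26 dB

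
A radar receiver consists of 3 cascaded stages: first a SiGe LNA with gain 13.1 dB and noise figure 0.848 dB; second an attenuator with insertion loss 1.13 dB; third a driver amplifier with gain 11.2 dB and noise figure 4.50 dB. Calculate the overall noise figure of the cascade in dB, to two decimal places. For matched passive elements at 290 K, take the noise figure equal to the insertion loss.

1.29 dB

Convert to linear (a loss of L dB is a gain of −L dB): F_i = 10^(NF_i/10), G_i = 10^(G_i,dB/10)
  Stage 1: F_1 = 10^(0.848/10) = 1.216, G_1 = 10^(13.1/10) = 20.42
  Stage 2: F_2 = 10^(1.13/10) = 1.297, G_2 = 10^(−1.13/10) = 0.7709
  Stage 3: F_3 = 10^(4.50/10) = 2.818, G_3 = 10^(11.2/10) = 13.18
Friis cascade:
  F = 1.216 + (1.297 − 1)/20.42 + (2.818 − 1)/15.74 = 1.346
NF = 10 log₁₀(1.346) = 1.29 dB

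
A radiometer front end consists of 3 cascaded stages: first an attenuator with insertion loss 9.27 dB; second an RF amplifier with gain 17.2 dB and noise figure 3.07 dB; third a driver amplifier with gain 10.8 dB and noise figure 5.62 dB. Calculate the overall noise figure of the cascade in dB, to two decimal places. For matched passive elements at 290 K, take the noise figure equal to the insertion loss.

12.45 dB

Convert to linear (a loss of L dB is a gain of −L dB): F_i = 10^(NF_i/10), G_i = 10^(G_i,dB/10)
  Stage 1: F_1 = 10^(9.27/10) = 8.453, G_1 = 10^(−9.27/10) = 0.1183
  Stage 2: F_2 = 10^(3.07/10) = 2.028, G_2 = 10^(17.2/10) = 52.48
  Stage 3: F_3 = 10^(5.62/10) = 3.648, G_3 = 10^(10.8/10) = 12.02
Friis cascade:
  F = 8.453 + (2.028 − 1)/0.1183 + (3.648 − 1)/6.209 = 17.57
NF = 10 log₁₀(17.57) = 12.45 dB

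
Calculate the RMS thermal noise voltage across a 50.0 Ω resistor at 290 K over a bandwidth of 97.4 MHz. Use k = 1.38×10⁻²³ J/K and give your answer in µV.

8.83 µV

V_n = √(4kTRB)
4kTRB = 4 × 1.38×10⁻²³ × 290 × 5.00×10¹ × 9.74×10⁷ = 7.80×10⁻¹¹ V²
V_n = √(7.80×10⁻¹¹) = 8.83×10⁻⁶ V = 8.83 µV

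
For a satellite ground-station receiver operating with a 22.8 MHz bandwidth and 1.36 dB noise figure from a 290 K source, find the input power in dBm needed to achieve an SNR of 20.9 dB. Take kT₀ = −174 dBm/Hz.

Sensitivity = −174 + 10 log₁₀(B) + NF + SNR_min
= −174 + 73.58 + 1.36 + 20.9
= −78.16 dBm → −78.2 dBm

−78.2 dBm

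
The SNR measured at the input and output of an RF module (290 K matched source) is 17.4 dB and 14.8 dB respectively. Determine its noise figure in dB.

NF (dB) = SNR_in(dB) − SNR_out(dB) when the source is at T₀
NF = 17.4 − 14.8 = 2.6 dB

2.6 dB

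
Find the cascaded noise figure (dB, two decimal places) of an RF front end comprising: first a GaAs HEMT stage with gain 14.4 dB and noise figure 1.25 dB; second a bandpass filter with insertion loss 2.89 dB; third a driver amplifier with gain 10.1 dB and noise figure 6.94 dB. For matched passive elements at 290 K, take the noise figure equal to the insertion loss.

2.17 dB

Convert to linear (a loss of L dB is a gain of −L dB): F_i = 10^(NF_i/10), G_i = 10^(G_i,dB/10)
  Stage 1: F_1 = 10^(1.25/10) = 1.334, G_1 = 10^(14.4/10) = 27.54
  Stage 2: F_2 = 10^(2.89/10) = 1.945, G_2 = 10^(−2.89/10) = 0.5140
  Stage 3: F_3 = 10^(6.94/10) = 4.943, G_3 = 10^(10.1/10) = 10.23
Friis cascade:
  F = 1.334 + (1.945 − 1)/27.54 + (4.943 − 1)/14.16 = 1.646
NF = 10 log₁₀(1.646) = 2.17 dB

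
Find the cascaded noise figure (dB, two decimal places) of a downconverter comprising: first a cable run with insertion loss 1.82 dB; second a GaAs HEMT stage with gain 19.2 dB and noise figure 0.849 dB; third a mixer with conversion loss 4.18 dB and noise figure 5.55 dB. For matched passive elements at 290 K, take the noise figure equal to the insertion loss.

2.78 dB

Convert to linear (a loss of L dB is a gain of −L dB): F_i = 10^(NF_i/10), G_i = 10^(G_i,dB/10)
  Stage 1: F_1 = 10^(1.82/10) = 1.521, G_1 = 10^(−1.82/10) = 0.6577
  Stage 2: F_2 = 10^(0.849/10) = 1.216, G_2 = 10^(19.2/10) = 83.18
  Stage 3: F_3 = 10^(5.55/10) = 3.589, G_3 = 10^(−4.18/10) = 0.3819
Friis cascade:
  F = 1.521 + (1.216 − 1)/0.6577 + (3.589 − 1)/54.70 = 1.896
NF = 10 log₁₀(1.896) = 2.78 dB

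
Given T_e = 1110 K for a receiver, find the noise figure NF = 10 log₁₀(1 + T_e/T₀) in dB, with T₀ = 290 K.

F = 1 + T_e/T₀ = 1 + 1110/290 = 4.82759
NF = 10 log₁₀(4.82759) = 6.84 dB

6.84 dB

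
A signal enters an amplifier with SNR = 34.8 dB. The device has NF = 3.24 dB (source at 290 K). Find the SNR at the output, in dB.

By definition F = SNR_in/SNR_out, so in dB: SNR_out = SNR_in − NF
SNR_out = 34.8 − 3.24 = 31.56 dB

31.56 dB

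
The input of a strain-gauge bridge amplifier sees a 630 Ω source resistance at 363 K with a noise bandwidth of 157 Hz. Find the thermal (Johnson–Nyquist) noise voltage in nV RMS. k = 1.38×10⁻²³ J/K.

44.5 nV

V_n = √(4kTRB)
4kTRB = 4 × 1.38×10⁻²³ × 363 × 6.30×10² × 1.57×10² = 1.98×10⁻¹⁵ V²
V_n = √(1.98×10⁻¹⁵) = 4.45×10⁻⁸ V = 44.5 nV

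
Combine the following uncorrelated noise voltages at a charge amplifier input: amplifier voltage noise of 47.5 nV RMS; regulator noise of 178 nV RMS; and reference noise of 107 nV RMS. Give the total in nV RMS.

Uncorrelated sources add in power (mean-square): V_tot = √(ΣV_i²)
V_tot = √[(4.75×10⁻⁸)² + (1.78×10⁻⁷)² + (1.07×10⁻⁷)²] = 2.13×10⁻⁷ V = 213 nV

213 nV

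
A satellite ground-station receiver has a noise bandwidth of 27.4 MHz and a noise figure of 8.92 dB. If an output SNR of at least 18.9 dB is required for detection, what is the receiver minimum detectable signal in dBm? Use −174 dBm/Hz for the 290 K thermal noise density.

−71.8 dBm

Sensitivity = −174 + 10 log₁₀(B) + NF + SNR_min
= −174 + 74.38 + 8.92 + 18.9
= −71.80 dBm → −71.8 dBm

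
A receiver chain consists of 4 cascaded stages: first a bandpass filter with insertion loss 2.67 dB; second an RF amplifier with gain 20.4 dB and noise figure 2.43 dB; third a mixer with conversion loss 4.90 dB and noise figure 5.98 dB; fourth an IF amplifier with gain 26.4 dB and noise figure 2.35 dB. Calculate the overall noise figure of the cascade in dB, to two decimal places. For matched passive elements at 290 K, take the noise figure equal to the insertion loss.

5.22 dB

Convert to linear (a loss of L dB is a gain of −L dB): F_i = 10^(NF_i/10), G_i = 10^(G_i,dB/10)
  Stage 1: F_1 = 10^(2.67/10) = 1.849, G_1 = 10^(−2.67/10) = 0.5408
  Stage 2: F_2 = 10^(2.43/10) = 1.750, G_2 = 10^(20.4/10) = 109.6
  Stage 3: F_3 = 10^(5.98/10) = 3.963, G_3 = 10^(−4.90/10) = 0.3236
  Stage 4: F_4 = 10^(2.35/10) = 1.718, G_4 = 10^(26.4/10) = 436.5
Friis cascade:
  F = 1.849 + (1.750 − 1)/0.5408 + (3.963 − 1)/59.29 + (1.718 − 1)/19.19 = 3.323
NF = 10 log₁₀(3.323) = 5.22 dB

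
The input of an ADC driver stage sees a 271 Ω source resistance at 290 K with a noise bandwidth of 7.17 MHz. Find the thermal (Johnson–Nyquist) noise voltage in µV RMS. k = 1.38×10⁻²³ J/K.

V_n = √(4kTRB)
4kTRB = 4 × 1.38×10⁻²³ × 290 × 2.71×10² × 7.17×10⁶ = 3.11×10⁻¹¹ V²
V_n = √(3.11×10⁻¹¹) = 5.58×10⁻⁶ V = 5.58 µV

5.58 µV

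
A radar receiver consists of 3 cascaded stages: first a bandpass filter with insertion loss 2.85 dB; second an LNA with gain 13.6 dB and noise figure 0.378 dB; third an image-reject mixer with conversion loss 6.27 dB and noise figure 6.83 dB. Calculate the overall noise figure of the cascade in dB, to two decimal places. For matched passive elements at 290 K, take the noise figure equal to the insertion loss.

3.85 dB

Convert to linear (a loss of L dB is a gain of −L dB): F_i = 10^(NF_i/10), G_i = 10^(G_i,dB/10)
  Stage 1: F_1 = 10^(2.85/10) = 1.928, G_1 = 10^(−2.85/10) = 0.5188
  Stage 2: F_2 = 10^(0.378/10) = 1.091, G_2 = 10^(13.6/10) = 22.91
  Stage 3: F_3 = 10^(6.83/10) = 4.819, G_3 = 10^(−6.27/10) = 0.2360
Friis cascade:
  F = 1.928 + (1.091 − 1)/0.5188 + (4.819 − 1)/11.89 = 2.424
NF = 10 log₁₀(2.424) = 3.85 dB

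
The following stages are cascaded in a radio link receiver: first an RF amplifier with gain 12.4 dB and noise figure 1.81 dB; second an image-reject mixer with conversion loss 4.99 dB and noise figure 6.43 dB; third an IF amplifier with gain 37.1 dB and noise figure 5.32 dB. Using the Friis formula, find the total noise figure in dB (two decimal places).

3.32 dB

Convert to linear (a loss of L dB is a gain of −L dB): F_i = 10^(NF_i/10), G_i = 10^(G_i,dB/10)
  Stage 1: F_1 = 10^(1.81/10) = 1.517, G_1 = 10^(12.4/10) = 17.38
  Stage 2: F_2 = 10^(6.43/10) = 4.395, G_2 = 10^(−4.99/10) = 0.3170
  Stage 3: F_3 = 10^(5.32/10) = 3.404, G_3 = 10^(37.1/10) = 5129
Friis cascade:
  F = 1.517 + (4.395 − 1)/17.38 + (3.404 − 1)/5.508 = 2.149
NF = 10 log₁₀(2.149) = 3.32 dB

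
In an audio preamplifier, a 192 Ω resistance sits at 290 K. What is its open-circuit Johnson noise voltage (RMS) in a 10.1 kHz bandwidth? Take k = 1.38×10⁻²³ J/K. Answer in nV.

176 nV

V_n = √(4kTRB)
4kTRB = 4 × 1.38×10⁻²³ × 290 × 1.92×10² × 1.01×10⁴ = 3.10×10⁻¹⁴ V²
V_n = √(3.10×10⁻¹⁴) = 1.76×10⁻⁷ V = 176 nV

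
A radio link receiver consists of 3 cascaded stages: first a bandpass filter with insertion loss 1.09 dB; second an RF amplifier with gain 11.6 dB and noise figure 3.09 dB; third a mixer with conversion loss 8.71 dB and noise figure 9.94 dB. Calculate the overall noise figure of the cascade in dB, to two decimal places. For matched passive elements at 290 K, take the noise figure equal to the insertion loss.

Convert to linear (a loss of L dB is a gain of −L dB): F_i = 10^(NF_i/10), G_i = 10^(G_i,dB/10)
  Stage 1: F_1 = 10^(1.09/10) = 1.285, G_1 = 10^(−1.09/10) = 0.7780
  Stage 2: F_2 = 10^(3.09/10) = 2.037, G_2 = 10^(11.6/10) = 14.45
  Stage 3: F_3 = 10^(9.94/10) = 9.863, G_3 = 10^(−8.71/10) = 0.1346
Friis cascade:
  F = 1.285 + (2.037 − 1)/0.7780 + (9.863 − 1)/11.25 = 3.406
NF = 10 log₁₀(3.406) = 5.32 dB

5.32 dB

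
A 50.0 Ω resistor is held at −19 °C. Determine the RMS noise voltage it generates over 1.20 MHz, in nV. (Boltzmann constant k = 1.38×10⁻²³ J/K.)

T = −19 °C + 273.15 = 254.15 K
V_n = √(4kTRB)
4kTRB = 4 × 1.38×10⁻²³ × 254.15 × 5.00×10¹ × 1.20×10⁶ = 8.42×10⁻¹³ V²
V_n = √(8.42×10⁻¹³) = 9.17×10⁻⁷ V = 917 nV

917 nV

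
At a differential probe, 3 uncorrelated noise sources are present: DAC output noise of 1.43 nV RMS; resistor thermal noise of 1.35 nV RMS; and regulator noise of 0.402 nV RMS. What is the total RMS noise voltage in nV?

2.01 nV

Uncorrelated sources add in power (mean-square): V_tot = √(ΣV_i²)
V_tot = √[(1.43×10⁻⁹)² + (1.35×10⁻⁹)² + (4.02×10⁻¹⁰)²] = 2.01×10⁻⁹ V = 2.01 nV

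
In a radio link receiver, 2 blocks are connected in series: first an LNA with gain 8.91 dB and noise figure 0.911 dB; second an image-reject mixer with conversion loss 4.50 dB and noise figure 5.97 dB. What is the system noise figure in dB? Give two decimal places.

Convert to linear (a loss of L dB is a gain of −L dB): F_i = 10^(NF_i/10), G_i = 10^(G_i,dB/10)
  Stage 1: F_1 = 10^(0.911/10) = 1.233, G_1 = 10^(8.91/10) = 7.780
  Stage 2: F_2 = 10^(5.97/10) = 3.954, G_2 = 10^(−4.50/10) = 0.3548
Friis cascade:
  F = 1.233 + (3.954 − 1)/7.780 = 1.613
NF = 10 log₁₀(1.613) = 2.08 dB

2.08 dB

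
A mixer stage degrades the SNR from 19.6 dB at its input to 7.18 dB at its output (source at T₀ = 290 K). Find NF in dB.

NF (dB) = SNR_in(dB) − SNR_out(dB) when the source is at T₀
NF = 19.6 − 7.18 = 12.42 dB

12.42 dB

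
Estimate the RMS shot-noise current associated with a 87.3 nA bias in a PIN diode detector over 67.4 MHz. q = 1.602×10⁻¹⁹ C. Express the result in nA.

1.37 nA

I_n = √(2qI·B)
2qI·B = 2 × 1.602×10⁻¹⁹ × 8.73×10⁻⁸ × 6.74×10⁷ = 1.89×10⁻¹⁸ A²
I_n = √(1.89×10⁻¹⁸) = 1.37×10⁻⁹ A = 1.37 nA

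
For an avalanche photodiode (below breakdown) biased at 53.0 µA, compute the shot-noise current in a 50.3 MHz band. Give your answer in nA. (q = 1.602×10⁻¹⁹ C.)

29.2 nA

I_n = √(2qI·B)
2qI·B = 2 × 1.602×10⁻¹⁹ × 5.30×10⁻⁵ × 5.03×10⁷ = 8.54×10⁻¹⁶ A²
I_n = √(8.54×10⁻¹⁶) = 2.92×10⁻⁸ A = 29.2 nA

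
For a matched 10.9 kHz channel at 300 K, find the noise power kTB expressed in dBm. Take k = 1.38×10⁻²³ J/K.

P_n = kTB = 1.38×10⁻²³ × 300 × 1.09×10⁴ = 4.51×10⁻¹⁷ W
In dBm: 10 log₁₀(4.51×10⁻¹⁷ / 10⁻³) = −133.5 dBm

−133.5 dBm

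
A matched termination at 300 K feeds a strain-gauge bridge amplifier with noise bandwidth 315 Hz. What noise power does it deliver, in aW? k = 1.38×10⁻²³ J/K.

1.30 aW

P_n = kTB = 1.38×10⁻²³ × 300 × 3.15×10² = 1.30×10⁻¹⁸ W = 1.30 aW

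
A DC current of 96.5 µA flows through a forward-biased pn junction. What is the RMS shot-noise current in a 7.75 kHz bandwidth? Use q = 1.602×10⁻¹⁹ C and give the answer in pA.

I_n = √(2qI·B)
2qI·B = 2 × 1.602×10⁻¹⁹ × 9.65×10⁻⁵ × 7.75×10³ = 2.40×10⁻¹⁹ A²
I_n = √(2.40×10⁻¹⁹) = 4.90×10⁻¹⁰ A = 490 pA

490 pA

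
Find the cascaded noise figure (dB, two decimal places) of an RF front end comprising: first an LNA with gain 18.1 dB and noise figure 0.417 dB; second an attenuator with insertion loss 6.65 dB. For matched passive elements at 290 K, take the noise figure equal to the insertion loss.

0.63 dB

Convert to linear (a loss of L dB is a gain of −L dB): F_i = 10^(NF_i/10), G_i = 10^(G_i,dB/10)
  Stage 1: F_1 = 10^(0.417/10) = 1.101, G_1 = 10^(18.1/10) = 64.57
  Stage 2: F_2 = 10^(6.65/10) = 4.624, G_2 = 10^(−6.65/10) = 0.2163
Friis cascade:
  F = 1.101 + (4.624 − 1)/64.57 = 1.157
NF = 10 log₁₀(1.157) = 0.63 dB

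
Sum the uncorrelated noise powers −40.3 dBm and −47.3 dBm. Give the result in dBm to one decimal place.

−39.5 dBm

Convert to linear, add, convert back:
P₁ = 9.33×10⁻⁸ W, P₂ = 1.86×10⁻⁸ W
P_tot = 1.12×10⁻⁷ W → 10 log₁₀(P_tot / 10⁻³) = −39.5 dBm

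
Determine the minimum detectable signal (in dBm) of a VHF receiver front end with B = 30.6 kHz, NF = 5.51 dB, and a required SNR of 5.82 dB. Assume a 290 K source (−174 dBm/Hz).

Sensitivity = −174 + 10 log₁₀(B) + NF + SNR_min
= −174 + 44.86 + 5.51 + 5.82
= −117.81 dBm → −117.8 dBm

−117.8 dBm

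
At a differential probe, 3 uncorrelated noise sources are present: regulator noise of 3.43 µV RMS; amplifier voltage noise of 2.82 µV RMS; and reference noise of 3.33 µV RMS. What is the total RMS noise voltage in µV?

5.55 µV

Uncorrelated sources add in power (mean-square): V_tot = √(ΣV_i²)
V_tot = √[(3.43×10⁻⁶)² + (2.82×10⁻⁶)² + (3.33×10⁻⁶)²] = 5.55×10⁻⁶ V = 5.55 µV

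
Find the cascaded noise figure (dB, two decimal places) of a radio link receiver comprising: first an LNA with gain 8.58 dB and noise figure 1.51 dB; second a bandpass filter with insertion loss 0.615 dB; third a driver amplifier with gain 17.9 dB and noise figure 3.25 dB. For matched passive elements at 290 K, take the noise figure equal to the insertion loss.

Convert to linear (a loss of L dB is a gain of −L dB): F_i = 10^(NF_i/10), G_i = 10^(G_i,dB/10)
  Stage 1: F_1 = 10^(1.51/10) = 1.416, G_1 = 10^(8.58/10) = 7.211
  Stage 2: F_2 = 10^(0.615/10) = 1.152, G_2 = 10^(−0.615/10) = 0.8680
  Stage 3: F_3 = 10^(3.25/10) = 2.113, G_3 = 10^(17.9/10) = 61.66
Friis cascade:
  F = 1.416 + (1.152 − 1)/7.211 + (2.113 − 1)/6.259 = 1.615
NF = 10 log₁₀(1.615) = 2.08 dB

2.08 dB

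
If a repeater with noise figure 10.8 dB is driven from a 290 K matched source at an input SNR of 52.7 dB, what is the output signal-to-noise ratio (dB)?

41.9 dB

By definition F = SNR_in/SNR_out, so in dB: SNR_out = SNR_in − NF
SNR_out = 52.7 − 10.8 = 41.9 dB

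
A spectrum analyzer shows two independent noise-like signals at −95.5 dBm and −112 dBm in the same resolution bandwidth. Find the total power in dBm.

−95.4 dBm

Convert to linear, add, convert back:
P₁ = 2.82×10⁻¹³ W, P₂ = 6.31×10⁻¹⁵ W
P_tot = 2.88×10⁻¹³ W → 10 log₁₀(P_tot / 10⁻³) = −95.4 dBm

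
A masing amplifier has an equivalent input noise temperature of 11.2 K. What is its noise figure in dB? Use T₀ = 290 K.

F = 1 + T_e/T₀ = 1 + 11.2/290 = 1.03862
NF = 10 log₁₀(1.03862) = 0.165 dB

0.165 dB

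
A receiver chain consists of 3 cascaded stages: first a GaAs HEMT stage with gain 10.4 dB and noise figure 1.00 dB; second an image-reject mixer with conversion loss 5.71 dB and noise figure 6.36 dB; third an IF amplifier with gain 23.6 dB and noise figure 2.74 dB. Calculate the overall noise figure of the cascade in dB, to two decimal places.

Convert to linear (a loss of L dB is a gain of −L dB): F_i = 10^(NF_i/10), G_i = 10^(G_i,dB/10)
  Stage 1: F_1 = 10^(1.00/10) = 1.259, G_1 = 10^(10.4/10) = 10.96
  Stage 2: F_2 = 10^(6.36/10) = 4.325, G_2 = 10^(−5.71/10) = 0.2685
  Stage 3: F_3 = 10^(2.74/10) = 1.879, G_3 = 10^(23.6/10) = 229.1
Friis cascade:
  F = 1.259 + (4.325 − 1)/10.96 + (1.879 − 1)/2.944 = 1.861
NF = 10 log₁₀(1.861) = 2.70 dB

2.70 dB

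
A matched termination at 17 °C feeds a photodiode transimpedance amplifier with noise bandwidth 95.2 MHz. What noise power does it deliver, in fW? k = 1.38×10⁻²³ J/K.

T = 17 °C + 273.15 = 290.15 K
P_n = kTB = 1.38×10⁻²³ × 290.15 × 9.52×10⁷ = 3.81×10⁻¹³ W = 381 fW

381 fW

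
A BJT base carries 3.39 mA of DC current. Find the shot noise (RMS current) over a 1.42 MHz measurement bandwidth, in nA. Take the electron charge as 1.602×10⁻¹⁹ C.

I_n = √(2qI·B)
2qI·B = 2 × 1.602×10⁻¹⁹ × 3.39×10⁻³ × 1.42×10⁶ = 1.54×10⁻¹⁵ A²
I_n = √(1.54×10⁻¹⁵) = 3.93×10⁻⁸ A = 39.3 nA

39.3 nA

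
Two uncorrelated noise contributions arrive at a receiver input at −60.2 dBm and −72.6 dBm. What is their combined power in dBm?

−60.0 dBm

Convert to linear, add, convert back:
P₁ = 9.55×10⁻¹⁰ W, P₂ = 5.50×10⁻¹¹ W
P_tot = 1.01×10⁻⁹ W → 10 log₁₀(P_tot / 10⁻³) = −60.0 dBm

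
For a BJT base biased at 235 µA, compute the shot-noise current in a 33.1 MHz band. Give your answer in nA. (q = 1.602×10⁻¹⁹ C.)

I_n = √(2qI·B)
2qI·B = 2 × 1.602×10⁻¹⁹ × 2.35×10⁻⁴ × 3.31×10⁷ = 2.49×10⁻¹⁵ A²
I_n = √(2.49×10⁻¹⁵) = 4.99×10⁻⁸ A = 49.9 nA

49.9 nA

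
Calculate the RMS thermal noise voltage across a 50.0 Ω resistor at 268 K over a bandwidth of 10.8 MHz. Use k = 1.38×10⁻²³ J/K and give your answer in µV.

V_n = √(4kTRB)
4kTRB = 4 × 1.38×10⁻²³ × 268 × 5.00×10¹ × 1.08×10⁷ = 7.99×10⁻¹² V²
V_n = √(7.99×10⁻¹²) = 2.83×10⁻⁶ V = 2.83 µV

2.83 µV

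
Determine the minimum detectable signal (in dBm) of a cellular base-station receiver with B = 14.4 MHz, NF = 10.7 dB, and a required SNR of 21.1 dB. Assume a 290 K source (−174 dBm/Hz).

Sensitivity = −174 + 10 log₁₀(B) + NF + SNR_min
= −174 + 71.58 + 10.7 + 21.1
= −70.62 dBm → −70.6 dBm

−70.6 dBm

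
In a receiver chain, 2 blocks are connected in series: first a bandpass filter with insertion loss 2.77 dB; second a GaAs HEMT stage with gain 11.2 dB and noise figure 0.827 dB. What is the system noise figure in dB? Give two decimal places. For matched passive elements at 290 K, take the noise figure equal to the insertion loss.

Convert to linear (a loss of L dB is a gain of −L dB): F_i = 10^(NF_i/10), G_i = 10^(G_i,dB/10)
  Stage 1: F_1 = 10^(2.77/10) = 1.892, G_1 = 10^(−2.77/10) = 0.5284
  Stage 2: F_2 = 10^(0.827/10) = 1.210, G_2 = 10^(11.2/10) = 13.18
Friis cascade:
  F = 1.892 + (1.210 − 1)/0.5284 = 2.289
NF = 10 log₁₀(2.289) = 3.60 dB

3.60 dB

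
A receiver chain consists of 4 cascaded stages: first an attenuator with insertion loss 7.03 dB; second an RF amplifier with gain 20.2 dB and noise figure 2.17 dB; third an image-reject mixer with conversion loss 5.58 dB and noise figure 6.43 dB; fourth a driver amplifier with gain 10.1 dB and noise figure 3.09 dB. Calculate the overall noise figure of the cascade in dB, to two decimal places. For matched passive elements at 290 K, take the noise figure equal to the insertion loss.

9.38 dB

Convert to linear (a loss of L dB is a gain of −L dB): F_i = 10^(NF_i/10), G_i = 10^(G_i,dB/10)
  Stage 1: F_1 = 10^(7.03/10) = 5.047, G_1 = 10^(−7.03/10) = 0.1982
  Stage 2: F_2 = 10^(2.17/10) = 1.648, G_2 = 10^(20.2/10) = 104.7
  Stage 3: F_3 = 10^(6.43/10) = 4.395, G_3 = 10^(−5.58/10) = 0.2767
  Stage 4: F_4 = 10^(3.09/10) = 2.037, G_4 = 10^(10.1/10) = 10.23
Friis cascade:
  F = 5.047 + (1.648 − 1)/0.1982 + (4.395 − 1)/20.75 + (2.037 − 1)/5.741 = 8.662
NF = 10 log₁₀(8.662) = 9.38 dB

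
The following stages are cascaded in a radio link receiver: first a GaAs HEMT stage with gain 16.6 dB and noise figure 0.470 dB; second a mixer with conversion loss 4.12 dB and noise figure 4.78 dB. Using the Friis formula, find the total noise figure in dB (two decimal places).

Convert to linear (a loss of L dB is a gain of −L dB): F_i = 10^(NF_i/10), G_i = 10^(G_i,dB/10)
  Stage 1: F_1 = 10^(0.470/10) = 1.114, G_1 = 10^(16.6/10) = 45.71
  Stage 2: F_2 = 10^(4.78/10) = 3.006, G_2 = 10^(−4.12/10) = 0.3873
Friis cascade:
  F = 1.114 + (3.006 − 1)/45.71 = 1.158
NF = 10 log₁₀(1.158) = 0.64 dB

0.64 dB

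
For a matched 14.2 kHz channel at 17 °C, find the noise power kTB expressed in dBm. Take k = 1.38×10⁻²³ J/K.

T = 17 °C + 273.15 = 290.15 K
P_n = kTB = 1.38×10⁻²³ × 290.15 × 1.42×10⁴ = 5.69×10⁻¹⁷ W
In dBm: 10 log₁₀(5.69×10⁻¹⁷ / 10⁻³) = −132.5 dBm

−132.5 dBm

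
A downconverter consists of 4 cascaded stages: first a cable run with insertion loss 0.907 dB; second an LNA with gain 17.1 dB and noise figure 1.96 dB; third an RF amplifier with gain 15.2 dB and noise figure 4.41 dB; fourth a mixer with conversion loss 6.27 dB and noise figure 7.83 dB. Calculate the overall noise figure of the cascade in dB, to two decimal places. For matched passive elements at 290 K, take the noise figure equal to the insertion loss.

2.97 dB

Convert to linear (a loss of L dB is a gain of −L dB): F_i = 10^(NF_i/10), G_i = 10^(G_i,dB/10)
  Stage 1: F_1 = 10^(0.907/10) = 1.232, G_1 = 10^(−0.907/10) = 0.8115
  Stage 2: F_2 = 10^(1.96/10) = 1.570, G_2 = 10^(17.1/10) = 51.29
  Stage 3: F_3 = 10^(4.41/10) = 2.761, G_3 = 10^(15.2/10) = 33.11
  Stage 4: F_4 = 10^(7.83/10) = 6.067, G_4 = 10^(−6.27/10) = 0.2360
Friis cascade:
  F = 1.232 + (1.570 − 1)/0.8115 + (2.761 − 1)/41.62 + (6.067 − 1)/1378 = 1.981
NF = 10 log₁₀(1.981) = 2.97 dB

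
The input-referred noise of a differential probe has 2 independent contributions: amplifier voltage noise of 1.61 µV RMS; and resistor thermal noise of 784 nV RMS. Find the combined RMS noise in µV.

1.79 µV

Uncorrelated sources add in power (mean-square): V_tot = √(ΣV_i²)
V_tot = √[(1.61×10⁻⁶)² + (7.84×10⁻⁷)²] = 1.79×10⁻⁶ V = 1.79 µV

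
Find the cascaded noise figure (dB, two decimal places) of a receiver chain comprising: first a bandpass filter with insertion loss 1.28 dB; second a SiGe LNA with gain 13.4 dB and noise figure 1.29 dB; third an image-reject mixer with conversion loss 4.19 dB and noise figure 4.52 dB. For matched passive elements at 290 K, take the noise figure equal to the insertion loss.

2.83 dB

Convert to linear (a loss of L dB is a gain of −L dB): F_i = 10^(NF_i/10), G_i = 10^(G_i,dB/10)
  Stage 1: F_1 = 10^(1.28/10) = 1.343, G_1 = 10^(−1.28/10) = 0.7447
  Stage 2: F_2 = 10^(1.29/10) = 1.346, G_2 = 10^(13.4/10) = 21.88
  Stage 3: F_3 = 10^(4.52/10) = 2.831, G_3 = 10^(−4.19/10) = 0.3811
Friis cascade:
  F = 1.343 + (1.346 − 1)/0.7447 + (2.831 − 1)/16.29 = 1.920
NF = 10 log₁₀(1.920) = 2.83 dB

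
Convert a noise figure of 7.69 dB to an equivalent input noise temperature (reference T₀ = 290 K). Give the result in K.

1414 K

F = 10^(7.69/10) = 5.87489
T_e = (F − 1)·T₀ = (5.87489 − 1) × 290 = 1414 K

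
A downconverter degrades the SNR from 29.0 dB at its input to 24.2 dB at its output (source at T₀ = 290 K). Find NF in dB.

4.8 dB

NF (dB) = SNR_in(dB) − SNR_out(dB) when the source is at T₀
NF = 29.0 − 24.2 = 4.8 dB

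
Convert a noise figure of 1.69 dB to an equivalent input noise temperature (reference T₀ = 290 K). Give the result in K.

138 K

F = 10^(1.69/10) = 1.47571
T_e = (F − 1)·T₀ = (1.47571 − 1) × 290 = 138 K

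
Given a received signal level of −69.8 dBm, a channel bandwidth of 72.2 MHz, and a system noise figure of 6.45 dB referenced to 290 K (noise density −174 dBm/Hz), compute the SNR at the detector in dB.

Noise floor: N = −174 + 10 log₁₀(B) + NF
10 log₁₀(7.22×10⁷) = 78.59 dB
N = −174 + 78.59 + 6.45 = −88.96 dBm
SNR = P_sig − N = −69.8 − (−88.96) = 19.16 dB → 19.2 dB

19.2 dB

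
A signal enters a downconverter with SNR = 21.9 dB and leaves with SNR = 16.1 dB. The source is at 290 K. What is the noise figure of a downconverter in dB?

NF (dB) = SNR_in(dB) − SNR_out(dB) when the source is at T₀
NF = 21.9 − 16.1 = 5.8 dB

5.8 dB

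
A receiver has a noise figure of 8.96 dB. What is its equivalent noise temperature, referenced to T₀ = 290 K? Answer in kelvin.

F = 10^(8.96/10) = 7.87046
T_e = (F − 1)·T₀ = (7.87046 − 1) × 290 = 1992 K

1992 K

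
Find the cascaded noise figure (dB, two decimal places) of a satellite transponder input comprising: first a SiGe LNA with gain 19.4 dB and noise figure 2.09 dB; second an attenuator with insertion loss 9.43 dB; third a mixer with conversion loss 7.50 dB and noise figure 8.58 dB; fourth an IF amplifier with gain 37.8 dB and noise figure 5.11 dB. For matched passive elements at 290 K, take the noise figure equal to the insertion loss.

5.57 dB

Convert to linear (a loss of L dB is a gain of −L dB): F_i = 10^(NF_i/10), G_i = 10^(G_i,dB/10)
  Stage 1: F_1 = 10^(2.09/10) = 1.618, G_1 = 10^(19.4/10) = 87.10
  Stage 2: F_2 = 10^(9.43/10) = 8.770, G_2 = 10^(−9.43/10) = 0.1140
  Stage 3: F_3 = 10^(8.58/10) = 7.211, G_3 = 10^(−7.50/10) = 0.1778
  Stage 4: F_4 = 10^(5.11/10) = 3.243, G_4 = 10^(37.8/10) = 6026
Friis cascade:
  F = 1.618 + (8.770 − 1)/87.10 + (7.211 − 1)/9.931 + (3.243 − 1)/1.766 = 3.603
NF = 10 log₁₀(3.603) = 5.57 dB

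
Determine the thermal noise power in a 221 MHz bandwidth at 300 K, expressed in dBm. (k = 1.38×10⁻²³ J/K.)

−90.4 dBm

P_n = kTB = 1.38×10⁻²³ × 300 × 2.21×10⁸ = 9.15×10⁻¹³ W
In dBm: 10 log₁₀(9.15×10⁻¹³ / 10⁻³) = −90.4 dBm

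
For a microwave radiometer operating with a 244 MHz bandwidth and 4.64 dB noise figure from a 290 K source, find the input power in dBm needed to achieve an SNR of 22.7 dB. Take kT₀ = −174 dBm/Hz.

−62.8 dBm

Sensitivity = −174 + 10 log₁₀(B) + NF + SNR_min
= −174 + 83.87 + 4.64 + 22.7
= −62.79 dBm → −62.8 dBm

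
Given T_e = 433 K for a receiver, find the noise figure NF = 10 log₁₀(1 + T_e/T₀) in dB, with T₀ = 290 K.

F = 1 + T_e/T₀ = 1 + 433/290 = 2.4931
NF = 10 log₁₀(2.4931) = 3.97 dB

3.97 dB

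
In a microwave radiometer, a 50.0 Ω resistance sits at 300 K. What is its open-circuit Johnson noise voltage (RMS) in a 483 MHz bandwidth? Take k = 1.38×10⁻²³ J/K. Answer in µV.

V_n = √(4kTRB)
4kTRB = 4 × 1.38×10⁻²³ × 300 × 5.00×10¹ × 4.83×10⁸ = 4.00×10⁻¹⁰ V²
V_n = √(4.00×10⁻¹⁰) = 2.00×10⁻⁵ V = 20.0 µV

20.0 µV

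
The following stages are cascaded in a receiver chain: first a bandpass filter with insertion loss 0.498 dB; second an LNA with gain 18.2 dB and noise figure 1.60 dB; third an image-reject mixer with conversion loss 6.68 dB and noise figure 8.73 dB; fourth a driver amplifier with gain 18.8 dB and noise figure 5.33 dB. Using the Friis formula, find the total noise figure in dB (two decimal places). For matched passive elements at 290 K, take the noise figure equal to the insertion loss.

Convert to linear (a loss of L dB is a gain of −L dB): F_i = 10^(NF_i/10), G_i = 10^(G_i,dB/10)
  Stage 1: F_1 = 10^(0.498/10) = 1.122, G_1 = 10^(−0.498/10) = 0.8917
  Stage 2: F_2 = 10^(1.60/10) = 1.445, G_2 = 10^(18.2/10) = 66.07
  Stage 3: F_3 = 10^(8.73/10) = 7.464, G_3 = 10^(−6.68/10) = 0.2148
  Stage 4: F_4 = 10^(5.33/10) = 3.412, G_4 = 10^(18.8/10) = 75.86
Friis cascade:
  F = 1.122 + (1.445 − 1)/0.8917 + (7.464 − 1)/58.91 + (3.412 − 1)/12.65 = 1.921
NF = 10 log₁₀(1.921) = 2.84 dB

2.84 dB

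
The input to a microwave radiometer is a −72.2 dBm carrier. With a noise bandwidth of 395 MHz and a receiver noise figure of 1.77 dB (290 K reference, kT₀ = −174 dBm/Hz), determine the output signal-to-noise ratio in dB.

14.1 dB

Noise floor: N = −174 + 10 log₁₀(B) + NF
10 log₁₀(3.95×10⁸) = 85.97 dB
N = −174 + 85.97 + 1.77 = −86.26 dBm
SNR = P_sig − N = −72.2 − (−86.26) = 14.06 dB → 14.1 dB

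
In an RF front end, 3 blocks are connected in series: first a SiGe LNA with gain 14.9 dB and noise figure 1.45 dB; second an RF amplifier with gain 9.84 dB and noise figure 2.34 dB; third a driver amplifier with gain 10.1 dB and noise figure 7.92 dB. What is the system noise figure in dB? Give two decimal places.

Convert to linear (a loss of L dB is a gain of −L dB): F_i = 10^(NF_i/10), G_i = 10^(G_i,dB/10)
  Stage 1: F_1 = 10^(1.45/10) = 1.396, G_1 = 10^(14.9/10) = 30.90
  Stage 2: F_2 = 10^(2.34/10) = 1.714, G_2 = 10^(9.84/10) = 9.638
  Stage 3: F_3 = 10^(7.92/10) = 6.194, G_3 = 10^(10.1/10) = 10.23
Friis cascade:
  F = 1.396 + (1.714 − 1)/30.90 + (6.194 − 1)/297.9 = 1.437
NF = 10 log₁₀(1.437) = 1.57 dB

1.57 dB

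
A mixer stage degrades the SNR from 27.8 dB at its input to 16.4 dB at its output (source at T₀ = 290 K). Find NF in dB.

NF (dB) = SNR_in(dB) − SNR_out(dB) when the source is at T₀
NF = 27.8 − 16.4 = 11.4 dB

11.4 dB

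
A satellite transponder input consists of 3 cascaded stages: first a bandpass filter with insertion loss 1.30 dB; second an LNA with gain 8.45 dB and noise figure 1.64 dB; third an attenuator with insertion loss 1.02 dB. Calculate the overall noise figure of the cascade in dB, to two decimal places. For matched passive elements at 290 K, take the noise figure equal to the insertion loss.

3.05 dB

Convert to linear (a loss of L dB is a gain of −L dB): F_i = 10^(NF_i/10), G_i = 10^(G_i,dB/10)
  Stage 1: F_1 = 10^(1.30/10) = 1.349, G_1 = 10^(−1.30/10) = 0.7413
  Stage 2: F_2 = 10^(1.64/10) = 1.459, G_2 = 10^(8.45/10) = 6.998
  Stage 3: F_3 = 10^(1.02/10) = 1.265, G_3 = 10^(−1.02/10) = 0.7907
Friis cascade:
  F = 1.349 + (1.459 − 1)/0.7413 + (1.265 − 1)/5.188 = 2.019
NF = 10 log₁₀(2.019) = 3.05 dB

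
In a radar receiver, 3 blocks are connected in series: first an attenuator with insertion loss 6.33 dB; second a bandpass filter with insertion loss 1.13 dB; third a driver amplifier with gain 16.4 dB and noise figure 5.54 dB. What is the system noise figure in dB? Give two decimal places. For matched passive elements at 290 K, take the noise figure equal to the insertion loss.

Convert to linear (a loss of L dB is a gain of −L dB): F_i = 10^(NF_i/10), G_i = 10^(G_i,dB/10)
  Stage 1: F_1 = 10^(6.33/10) = 4.295, G_1 = 10^(−6.33/10) = 0.2328
  Stage 2: F_2 = 10^(1.13/10) = 1.297, G_2 = 10^(−1.13/10) = 0.7709
  Stage 3: F_3 = 10^(5.54/10) = 3.581, G_3 = 10^(16.4/10) = 43.65
Friis cascade:
  F = 4.295 + (1.297 − 1)/0.2328 + (3.581 − 1)/0.1795 = 19.95
NF = 10 log₁₀(19.95) = 13.00 dB

13.00 dB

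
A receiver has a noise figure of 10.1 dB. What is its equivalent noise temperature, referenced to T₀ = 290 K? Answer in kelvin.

2678 K

F = 10^(10.1/10) = 10.2329
T_e = (F − 1)·T₀ = (10.2329 − 1) × 290 = 2678 K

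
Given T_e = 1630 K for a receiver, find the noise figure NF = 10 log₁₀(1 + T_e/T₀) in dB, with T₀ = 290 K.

F = 1 + T_e/T₀ = 1 + 1630/290 = 6.62069
NF = 10 log₁₀(6.62069) = 8.21 dB

8.21 dB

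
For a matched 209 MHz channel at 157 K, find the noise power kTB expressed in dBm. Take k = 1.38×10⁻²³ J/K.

P_n = kTB = 1.38×10⁻²³ × 157 × 2.09×10⁸ = 4.53×10⁻¹³ W
In dBm: 10 log₁₀(4.53×10⁻¹³ / 10⁻³) = −93.4 dBm

−93.4 dBm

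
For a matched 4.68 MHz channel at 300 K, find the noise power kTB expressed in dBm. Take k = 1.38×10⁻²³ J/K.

−107.1 dBm

P_n = kTB = 1.38×10⁻²³ × 300 × 4.68×10⁶ = 1.94×10⁻¹⁴ W
In dBm: 10 log₁₀(1.94×10⁻¹⁴ / 10⁻³) = −107.1 dBm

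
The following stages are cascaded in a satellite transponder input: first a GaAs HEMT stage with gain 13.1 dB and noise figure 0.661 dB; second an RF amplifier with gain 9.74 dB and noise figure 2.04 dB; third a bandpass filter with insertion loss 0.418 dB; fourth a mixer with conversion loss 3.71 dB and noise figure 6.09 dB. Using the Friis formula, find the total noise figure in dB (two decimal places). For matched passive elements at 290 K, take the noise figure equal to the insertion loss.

Convert to linear (a loss of L dB is a gain of −L dB): F_i = 10^(NF_i/10), G_i = 10^(G_i,dB/10)
  Stage 1: F_1 = 10^(0.661/10) = 1.164, G_1 = 10^(13.1/10) = 20.42
  Stage 2: F_2 = 10^(2.04/10) = 1.600, G_2 = 10^(9.74/10) = 9.419
  Stage 3: F_3 = 10^(0.418/10) = 1.101, G_3 = 10^(−0.418/10) = 0.9082
  Stage 4: F_4 = 10^(6.09/10) = 4.064, G_4 = 10^(−3.71/10) = 0.4256
Friis cascade:
  F = 1.164 + (1.600 − 1)/20.42 + (1.101 − 1)/192.3 + (4.064 − 1)/174.7 = 1.212
NF = 10 log₁₀(1.212) = 0.83 dB

0.83 dB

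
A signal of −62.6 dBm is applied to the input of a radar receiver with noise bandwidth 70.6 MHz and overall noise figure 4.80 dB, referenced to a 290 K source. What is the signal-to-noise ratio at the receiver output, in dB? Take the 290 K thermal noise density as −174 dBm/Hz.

Noise floor: N = −174 + 10 log₁₀(B) + NF
10 log₁₀(7.06×10⁷) = 78.49 dB
N = −174 + 78.49 + 4.80 = −90.71 dBm
SNR = P_sig − N = −62.6 − (−90.71) = 28.11 dB → 28.1 dB

28.1 dB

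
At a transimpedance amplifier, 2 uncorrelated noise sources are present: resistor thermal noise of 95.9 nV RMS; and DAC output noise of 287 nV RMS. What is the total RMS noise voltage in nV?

Uncorrelated sources add in power (mean-square): V_tot = √(ΣV_i²)
V_tot = √[(9.59×10⁻⁸)² + (2.87×10⁻⁷)²] = 3.03×10⁻⁷ V = 303 nV

303 nV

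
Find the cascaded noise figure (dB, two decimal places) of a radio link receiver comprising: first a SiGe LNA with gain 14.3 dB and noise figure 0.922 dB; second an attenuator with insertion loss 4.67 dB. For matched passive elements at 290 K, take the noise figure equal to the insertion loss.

Convert to linear (a loss of L dB is a gain of −L dB): F_i = 10^(NF_i/10), G_i = 10^(G_i,dB/10)
  Stage 1: F_1 = 10^(0.922/10) = 1.237, G_1 = 10^(14.3/10) = 26.92
  Stage 2: F_2 = 10^(4.67/10) = 2.931, G_2 = 10^(−4.67/10) = 0.3412
Friis cascade:
  F = 1.237 + (2.931 − 1)/26.92 = 1.308
NF = 10 log₁₀(1.308) = 1.17 dB

1.17 dB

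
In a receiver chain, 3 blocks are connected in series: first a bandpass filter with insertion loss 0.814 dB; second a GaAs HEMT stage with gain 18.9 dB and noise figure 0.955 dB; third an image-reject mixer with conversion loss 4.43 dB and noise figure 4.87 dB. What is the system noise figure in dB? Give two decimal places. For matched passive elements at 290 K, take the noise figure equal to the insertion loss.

1.86 dB

Convert to linear (a loss of L dB is a gain of −L dB): F_i = 10^(NF_i/10), G_i = 10^(G_i,dB/10)
  Stage 1: F_1 = 10^(0.814/10) = 1.206, G_1 = 10^(−0.814/10) = 0.8291
  Stage 2: F_2 = 10^(0.955/10) = 1.246, G_2 = 10^(18.9/10) = 77.62
  Stage 3: F_3 = 10^(4.87/10) = 3.069, G_3 = 10^(−4.43/10) = 0.3606
Friis cascade:
  F = 1.206 + (1.246 − 1)/0.8291 + (3.069 − 1)/64.36 = 1.535
NF = 10 log₁₀(1.535) = 1.86 dB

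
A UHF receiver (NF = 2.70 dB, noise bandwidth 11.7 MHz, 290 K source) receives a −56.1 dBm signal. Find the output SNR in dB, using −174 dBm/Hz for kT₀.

44.5 dB

Noise floor: N = −174 + 10 log₁₀(B) + NF
10 log₁₀(1.17×10⁷) = 70.68 dB
N = −174 + 70.68 + 2.70 = −100.62 dBm
SNR = P_sig − N = −56.1 − (−100.62) = 44.52 dB → 44.5 dB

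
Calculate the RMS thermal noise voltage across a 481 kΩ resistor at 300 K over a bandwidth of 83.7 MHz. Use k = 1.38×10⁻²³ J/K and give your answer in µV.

V_n = √(4kTRB)
4kTRB = 4 × 1.38×10⁻²³ × 300 × 4.81×10⁵ × 8.37×10⁷ = 6.67×10⁻⁷ V²
V_n = √(6.67×10⁻⁷) = 8.17×10⁻⁴ V = 817 µV

817 µV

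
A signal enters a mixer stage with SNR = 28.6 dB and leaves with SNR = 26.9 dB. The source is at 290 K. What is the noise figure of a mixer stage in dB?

NF (dB) = SNR_in(dB) − SNR_out(dB) when the source is at T₀
NF = 28.6 − 26.9 = 1.7 dB

1.7 dB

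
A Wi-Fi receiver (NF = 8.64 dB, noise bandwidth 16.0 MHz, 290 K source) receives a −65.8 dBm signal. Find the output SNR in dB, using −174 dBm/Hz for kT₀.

Noise floor: N = −174 + 10 log₁₀(B) + NF
10 log₁₀(1.60×10⁷) = 72.04 dB
N = −174 + 72.04 + 8.64 = −93.32 dBm
SNR = P_sig − N = −65.8 − (−93.32) = 27.52 dB → 27.5 dB

27.5 dB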